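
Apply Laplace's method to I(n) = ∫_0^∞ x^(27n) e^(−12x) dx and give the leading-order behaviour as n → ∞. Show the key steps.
I(n) ~ (sqrt(2π·27n) / 12) · (27n/(12e))^(27n)

Write the integrand as exp(27n ln x − 12x) and set f(x) = 27n ln x − 12x. Then f'(x) = 27n/x − 12 = 0 at x* = 27n/12, and f''(x*) = −27n/x*^2 = −12^2/(27n). Laplace's method (interior maximum) gives
  I(n) ~ e^(f(x*)) · sqrt(2π / |f''(x*)|)
        = exp(27n ln(27n/12) − 27n) · sqrt(2π · 27n / 12^2)
        = (27n/12)^(27n) e^(−27n) · sqrt(2π·27n) / 12
        = (sqrt(2π·27n) / 12) · (27n/(12e))^(27n).
This matches Γ(27n+1)/12^(27n+1) with Stirling applied to Γ.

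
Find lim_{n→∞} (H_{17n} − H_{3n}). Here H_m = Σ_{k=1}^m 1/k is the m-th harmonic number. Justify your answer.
lim = ln(17/3)

Euler-Maclaurin gives H_m = ln m + γ + 1/(2m) + O(1/m^2). The γ and O(1/m) terms cancel in the difference:
  H_{17n} − H_{3n} = ln(17n) − ln(3n) + O(1/n) = ln(17/3) + O(1/n).
Hence the limit is ln(17/3).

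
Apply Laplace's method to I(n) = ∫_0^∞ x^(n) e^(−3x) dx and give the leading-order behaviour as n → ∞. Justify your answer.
I(n) ~ (sqrt(2π·n) / 3) · (n/(3e))^(n)

Write the integrand as exp(n ln x − 3x) and set f(x) = n ln x − 3x. Then f'(x) = n/x − 3 = 0 at x* = n/3, and f''(x*) = −n/x*^2 = −3^2/(n). Laplace's method (interior maximum) gives
  I(n) ~ e^(f(x*)) · sqrt(2π / |f''(x*)|)
        = exp(n ln(n/3) − n) · sqrt(2π · n / 3^2)
        = (n/3)^(n) e^(−n) · sqrt(2π·n) / 3
        = (sqrt(2π·n) / 3) · (n/(3e))^(n).
This matches Γ(n+1)/3^(n+1) with Stirling applied to Γ.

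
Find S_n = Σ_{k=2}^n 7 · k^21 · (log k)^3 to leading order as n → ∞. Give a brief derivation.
S_n ~ 7 · n^22 · (log n)^3 / 22

By integral comparison, S_n = ∫_1^n 7 · x^21 · (log x)^3 dx + O(n^21 · (log n)^3). For the integral, the leading term of ∫_1^n x^21 (log x)^3 dx is n^22/22 · (log n)^3 (by repeated integration by parts; each step lowers the log-exponent and produces a relatively O(1/log n) correction). Hence S_n ~ 7 · n^22 · (log n)^3 / 22.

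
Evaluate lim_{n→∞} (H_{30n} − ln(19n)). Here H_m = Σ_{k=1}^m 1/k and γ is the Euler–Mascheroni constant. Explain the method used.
lim = ln(30/19) + γ

By Euler-Maclaurin, H_m = ln m + γ + O(1/m). So
  H_{30n} − ln(19n) = ln(30n) + γ − ln(19n) + O(1/n)
                       = ln(30/19) + γ + O(1/n).
Hence the limit is ln(30/19) + γ.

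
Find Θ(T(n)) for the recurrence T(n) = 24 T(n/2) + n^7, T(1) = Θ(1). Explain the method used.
T(n) = Θ(n^7)

log_2 24 ≈ 4.585. f(n) = n^7 dominates n^(log_2 24) since 7 > 4.585, and the regularity condition a·f(n/b) = 24·(n/2)^7 = (24/128)·n^7 ≤ c·f(n) holds with c = 24/128 ≈ 0.188 < 1. So this is Case 3: T(n) = Θ(f(n)) = Θ(n^7).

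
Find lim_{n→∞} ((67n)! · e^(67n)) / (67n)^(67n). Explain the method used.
lim = ∞

Stirling: (67n)! ~ sqrt(2π·67n) · (67n/e)^(67n). Hence
  (67n)! · e^(67n) / (67n)^(67n) ~ sqrt(2π·67n) = sqrt(2π·67) · sqrt(n) → ∞.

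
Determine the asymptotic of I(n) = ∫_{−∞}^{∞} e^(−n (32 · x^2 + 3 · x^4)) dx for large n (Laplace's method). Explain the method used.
I(n) ~ sqrt(π/(32n))

φ(x) = 32 · x^2 + 3 · x^4 has its unique global minimum at x* = 0 (since φ'(x) = 64x + 12x^3 = 0 only at x = 0 for real x with both coefficients positive, and φ → ∞ as |x| → ∞). At x* = 0, φ(0) = 0 and φ''(0) = 64. Laplace's method then gives
  I(n) ~ sqrt(2π / (n · φ''(0))) · e^(−n φ(0)) = sqrt(2π / (64n)) = sqrt(π/(32n)).
The 3 · x^4 term contributes only at subleading order (an O(1/n) relative correction).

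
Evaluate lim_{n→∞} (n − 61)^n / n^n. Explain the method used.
lim = e^(−61)

Rewrite as (1 − 61/n)^(n). By the standard limit (1 + x/n)^n → e^x, we have (1 − 61/n)^n → e^(−61), and raising to the 1st power gives e^(−61).
More precisely, ln[(1 − 61/n)^(n)] = n · ln(1 − 61/n) = n · (-61/n + O(1/n^2)) = -61 + O(1/n) → -61.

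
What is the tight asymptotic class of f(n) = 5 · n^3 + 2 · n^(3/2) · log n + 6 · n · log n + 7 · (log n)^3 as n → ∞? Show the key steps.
f(n) ∈ Θ(n^3)

Compare the terms by growth order. For large n, n^a · (log n)^b dominates n^a' · (log n)^b' iff a > a', or (a = a' and b > b'). Ranking the 4 terms shows the dominant one is 5 · n^3. Hence f(n) ∈ Θ(n^3).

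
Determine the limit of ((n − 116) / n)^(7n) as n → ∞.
lim = e^(−812)

Rewrite as (1 − 116/n)^(7n). By the standard limit (1 + x/n)^n → e^x, we have (1 − 116/n)^n → e^(−116), and raising to the 7th power gives e^(−812).
More precisely, ln[(1 − 116/n)^(7n)] = 7n · ln(1 − 116/n) = 7n · (-116/n + O(1/n^2)) = -812 + O(1/n) → -812.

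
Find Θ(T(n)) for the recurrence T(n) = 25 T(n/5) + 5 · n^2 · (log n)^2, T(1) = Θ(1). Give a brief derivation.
T(n) = Θ(n^2 · (log n)^3)

Here log_5 25 = 2 and f(n) = 5 · n^2 · (log n)^2 = Θ(n^(log_5 25) · (log n)^2). This is the extended Case 2 of the master theorem (f matches the critical exponent up to log factors), giving T(n) = Θ(n^(log_5 25) · (log n)^(2+1)) = Θ(n^2 · (log n)^3).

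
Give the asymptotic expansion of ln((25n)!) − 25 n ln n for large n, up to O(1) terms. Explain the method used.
ln((25n)!) − 25 n ln n = 25(ln 25 − 1) n + (1/2) ln(2π·25n) + O(1/n)

Stirling: ln((25n)!) = 25n ln(25n) − 25n + (1/2) ln(2π·25n) + O(1/n).
Since 25n ln(25n) = 25n ln n + 25n ln 25, subtracting 25n ln n cancels the n ln n term exactly. What remains is 25(ln 25 − 1) n + (1/2) ln(2π·25n) + O(1/n).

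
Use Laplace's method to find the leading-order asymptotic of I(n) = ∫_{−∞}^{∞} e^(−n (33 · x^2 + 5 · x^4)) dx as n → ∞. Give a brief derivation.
I(n) ~ sqrt(π/(33n))

φ(x) = 33 · x^2 + 5 · x^4 has its unique global minimum at x* = 0 (since φ'(x) = 66x + 20x^3 = 0 only at x = 0 for real x with both coefficients positive, and φ → ∞ as |x| → ∞). At x* = 0, φ(0) = 0 and φ''(0) = 66. Laplace's method then gives
  I(n) ~ sqrt(2π / (n · φ''(0))) · e^(−n φ(0)) = sqrt(2π / (66n)) = sqrt(π/(33n)).
The 5 · x^4 term contributes only at subleading order (an O(1/n) relative correction).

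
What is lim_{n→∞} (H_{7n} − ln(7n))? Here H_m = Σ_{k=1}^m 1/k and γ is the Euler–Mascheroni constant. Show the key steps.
lim = γ

By Euler-Maclaurin, H_m = ln m + γ + O(1/m). So
  H_{7n} − ln(7n) = ln(7n) + γ − ln(7n) + O(1/n)
                       = ln(7/7) + γ + O(1/n).
Hence the limit is γ (since ln 1 = 0).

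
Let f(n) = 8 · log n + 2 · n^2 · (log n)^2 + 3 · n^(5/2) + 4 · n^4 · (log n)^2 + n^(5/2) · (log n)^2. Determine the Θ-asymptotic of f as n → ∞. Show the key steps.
f(n) ∈ Θ(n^4 · (log n)^2)

Compare the terms by growth order. For large n, n^a · (log n)^b dominates n^a' · (log n)^b' iff a > a', or (a = a' and b > b'). Ranking the 5 terms shows the dominant one is 4 · n^4 · (log n)^2. Hence f(n) ∈ Θ(n^4 · (log n)^2).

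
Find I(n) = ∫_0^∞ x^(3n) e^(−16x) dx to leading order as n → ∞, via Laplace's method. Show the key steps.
I(n) ~ (sqrt(2π·3n) / 16) · (3n/(16e))^(3n)

Write the integrand as exp(3n ln x − 16x) and set f(x) = 3n ln x − 16x. Then f'(x) = 3n/x − 16 = 0 at x* = 3n/16, and f''(x*) = −3n/x*^2 = −16^2/(3n). Laplace's method (interior maximum) gives
  I(n) ~ e^(f(x*)) · sqrt(2π / |f''(x*)|)
        = exp(3n ln(3n/16) − 3n) · sqrt(2π · 3n / 16^2)
        = (3n/16)^(3n) e^(−3n) · sqrt(2π·3n) / 16
        = (sqrt(2π·3n) / 16) · (3n/(16e))^(3n).
This matches Γ(3n+1)/16^(3n+1) with Stirling applied to Γ.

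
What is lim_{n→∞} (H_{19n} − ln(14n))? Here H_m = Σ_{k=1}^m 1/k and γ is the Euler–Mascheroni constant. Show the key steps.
lim = ln(19/14) + γ

By Euler-Maclaurin, H_m = ln m + γ + O(1/m). So
  H_{19n} − ln(14n) = ln(19n) + γ − ln(14n) + O(1/n)
                       = ln(19/14) + γ + O(1/n).
Hence the limit is ln(19/14) + γ.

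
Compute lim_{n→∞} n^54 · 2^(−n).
lim = 0

Exponentials with base > 1 dominate every fixed polynomial: for any fixed c, n^c / 2^n → 0 as n → ∞ (e.g. by the ratio test, or by writing 2^n = e^(n ln 2) and noting e^(n ln 2) / n^c → ∞). Hence n^54 · 2^(−n) = n^54 / 2^n → 0.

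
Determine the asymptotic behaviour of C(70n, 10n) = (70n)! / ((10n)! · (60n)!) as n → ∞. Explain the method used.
C(70n, 10n) ~ (823543/46656)^(10n) · sqrt(7/(12π·10n))

Write N = 10n. Apply Stirling to each factorial:
  (7N)! ~ sqrt(2π·7N) · (7N/e)^(7N),
  N! ~ sqrt(2π N) · (N/e)^N,
  (6N)! ~ sqrt(2π·6N) · (6N/e)^(6N).
The exponential factors combine to (7N)^(7N) / (N^N · (6N)^(6N)) = 7^(7N)/6^(6N) = (7^7/6^6)^N = (823543/46656)^N.
The square-root prefactors combine to sqrt(2π·7N) / (sqrt(2π N)·sqrt(2π·6N)) = sqrt(7 / (2π·6·N)) = sqrt(7/(12π·10n)).
Substituting N = 10n: C(70n, 10n) ~ (823543/46656)^(10n) · sqrt(7/(12π·10n)).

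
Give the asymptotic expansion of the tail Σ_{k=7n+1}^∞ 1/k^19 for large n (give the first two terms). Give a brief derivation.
Σ_{k>7n} 1/k^19 = 1/(18 · (7n)^18) − 1/(2 · (7n)^19) + O(1/(7n)^20)

Compare to the integral: ∫_{7n}^∞ x^(−19) dx = [−x^(−18)/18]_{7n}^∞ = 1/((19−1)·(7n)^18). The Euler-Maclaurin correction adds −f(7n)/2 = −1/(2·(7n)^19). Euler-Maclaurin then gives
  Σ_{k>7n} 1/k^19 = ∫_{7n}^∞ dx/x^19 − 1/(2·(7n)^19) + O(1/(7n)^20).
(Equivalently this is ζ(19) − Σ_{k≤7n} 1/k^19.)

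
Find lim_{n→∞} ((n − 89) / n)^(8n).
lim = e^(−712)

Rewrite as (1 − 89/n)^(8n). By the standard limit (1 + x/n)^n → e^x, we have (1 − 89/n)^n → e^(−89), and raising to the 8th power gives e^(−712).
More precisely, ln[(1 − 89/n)^(8n)] = 8n · ln(1 − 89/n) = 8n · (-89/n + O(1/n^2)) = -712 + O(1/n) → -712.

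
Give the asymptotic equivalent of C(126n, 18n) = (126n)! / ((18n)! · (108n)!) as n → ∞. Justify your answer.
C(126n, 18n) ~ (823543/46656)^(18n) · sqrt(7/(12π·18n))

Write N = 18n. Apply Stirling to each factorial:
  (7N)! ~ sqrt(2π·7N) · (7N/e)^(7N),
  N! ~ sqrt(2π N) · (N/e)^N,
  (6N)! ~ sqrt(2π·6N) · (6N/e)^(6N).
The exponential factors combine to (7N)^(7N) / (N^N · (6N)^(6N)) = 7^(7N)/6^(6N) = (7^7/6^6)^N = (823543/46656)^N.
The square-root prefactors combine to sqrt(2π·7N) / (sqrt(2π N)·sqrt(2π·6N)) = sqrt(7 / (2π·6·N)) = sqrt(7/(12π·18n)).
Substituting N = 18n: C(126n, 18n) ~ (823543/46656)^(18n) · sqrt(7/(12π·18n)).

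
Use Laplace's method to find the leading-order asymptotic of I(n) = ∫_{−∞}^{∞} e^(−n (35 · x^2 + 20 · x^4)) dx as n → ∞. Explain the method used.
I(n) ~ sqrt(π/(35n))

φ(x) = 35 · x^2 + 20 · x^4 has its unique global minimum at x* = 0 (since φ'(x) = 70x + 80x^3 = 0 only at x = 0 for real x with both coefficients positive, and φ → ∞ as |x| → ∞). At x* = 0, φ(0) = 0 and φ''(0) = 70. Laplace's method then gives
  I(n) ~ sqrt(2π / (n · φ''(0))) · e^(−n φ(0)) = sqrt(2π / (70n)) = sqrt(π/(35n)).
The 20 · x^4 term contributes only at subleading order (an O(1/n) relative correction).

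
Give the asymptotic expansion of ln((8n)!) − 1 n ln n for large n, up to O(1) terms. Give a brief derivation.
ln((8n)!) − 1 n ln n = 7 n ln n + 8(ln 8 − 1) n + (1/2) ln(2π·8n) + O(1/n)

Stirling: ln((8n)!) = 8n ln(8n) − 8n + (1/2) ln(2π·8n) + O(1/n).
Expand 8n ln(8n) = 8n (ln n + ln 8) = 8n ln n + 8n ln 8.
Subtract 1n ln n: leading term is (8 − 1) n ln n = 7 n ln n. The next term is 8n ln 8 − 8n = 8(ln 8 − 1) n. Then the (1/2) ln(2π·8n) correction.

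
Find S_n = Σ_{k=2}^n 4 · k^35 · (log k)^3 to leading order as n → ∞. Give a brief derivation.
S_n ~ n^36 · (log n)^3 / 9

By integral comparison, S_n = ∫_1^n 4 · x^35 · (log x)^3 dx + O(n^35 · (log n)^3). For the integral, the leading term of ∫_1^n x^35 (log x)^3 dx is n^36/36 · (log n)^3 (by repeated integration by parts; each step lowers the log-exponent and produces a relatively O(1/log n) correction). Hence S_n ~ n^36 · (log n)^3 / 9.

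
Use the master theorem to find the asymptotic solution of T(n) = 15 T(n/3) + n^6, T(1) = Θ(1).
T(n) = Θ(n^6)

log_3 15 ≈ 2.465. f(n) = n^6 dominates n^(log_3 15) since 6 > 2.465, and the regularity condition a·f(n/b) = 15·(n/3)^6 = (15/729)·n^6 ≤ c·f(n) holds with c = 15/729 ≈ 0.0206 < 1. So this is Case 3: T(n) = Θ(f(n)) = Θ(n^6).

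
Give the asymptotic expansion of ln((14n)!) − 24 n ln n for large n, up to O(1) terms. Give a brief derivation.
ln((14n)!) − 24 n ln n = −10 n ln n + 14(ln 14 − 1) n + (1/2) ln(2π·14n) + O(1/n)

Stirling: ln((14n)!) = 14n ln(14n) − 14n + (1/2) ln(2π·14n) + O(1/n).
Expand 14n ln(14n) = 14n (ln n + ln 14) = 14n ln n + 14n ln 14.
Subtract 24n ln n: leading term is (14 − 24) n ln n = −10 n ln n. The next term is 14n ln 14 − 14n = 14(ln 14 − 1) n. Then the (1/2) ln(2π·14n) correction.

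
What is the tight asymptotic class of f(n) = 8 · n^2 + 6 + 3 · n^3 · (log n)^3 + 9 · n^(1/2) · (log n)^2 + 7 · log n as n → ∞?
f(n) ∈ Θ(n^3 · (log n)^3)

Compare the terms by growth order. For large n, n^a · (log n)^b dominates n^a' · (log n)^b' iff a > a', or (a = a' and b > b'). Ranking the 5 terms shows the dominant one is 3 · n^3 · (log n)^3. Hence f(n) ∈ Θ(n^3 · (log n)^3).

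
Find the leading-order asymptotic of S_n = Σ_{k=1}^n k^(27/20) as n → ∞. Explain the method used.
S_n ~ (20/47) · n^(47/20)

Integral comparison: Σ_{k=1}^n k^(27/20) = ∫_0^n x^(27/20) dx + O(n^(27/20)). The integral is n^(1 + 27/20) / (1 + 27/20) = n^((27+20)/20) / ((27+20)/20) = (20/47) · n^(47/20).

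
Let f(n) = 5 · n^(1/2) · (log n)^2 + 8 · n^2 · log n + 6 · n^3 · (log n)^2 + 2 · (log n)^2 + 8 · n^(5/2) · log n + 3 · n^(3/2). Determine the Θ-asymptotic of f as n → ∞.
f(n) ∈ Θ(n^3 · (log n)^2)

Compare the terms by growth order. For large n, n^a · (log n)^b dominates n^a' · (log n)^b' iff a > a', or (a = a' and b > b'). Ranking the 6 terms shows the dominant one is 6 · n^3 · (log n)^2. Hence f(n) ∈ Θ(n^3 · (log n)^2).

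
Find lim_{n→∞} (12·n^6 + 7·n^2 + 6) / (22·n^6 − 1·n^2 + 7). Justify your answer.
lim = 12/22 = 6/11

For large n the leading n^6 terms dominate both numerator and denominator. Dividing top and bottom by n^6, every other term tends to 0, leaving 12/22 = 6/11.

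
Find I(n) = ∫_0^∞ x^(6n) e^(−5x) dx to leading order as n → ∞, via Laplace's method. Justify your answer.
I(n) ~ (sqrt(2π·6n) / 5) · (6n/(5e))^(6n)

Write the integrand as exp(6n ln x − 5x) and set f(x) = 6n ln x − 5x. Then f'(x) = 6n/x − 5 = 0 at x* = 6n/5, and f''(x*) = −6n/x*^2 = −5^2/(6n). Laplace's method (interior maximum) gives
  I(n) ~ e^(f(x*)) · sqrt(2π / |f''(x*)|)
        = exp(6n ln(6n/5) − 6n) · sqrt(2π · 6n / 5^2)
        = (6n/5)^(6n) e^(−6n) · sqrt(2π·6n) / 5
        = (sqrt(2π·6n) / 5) · (6n/(5e))^(6n).
This matches Γ(6n+1)/5^(6n+1) with Stirling applied to Γ.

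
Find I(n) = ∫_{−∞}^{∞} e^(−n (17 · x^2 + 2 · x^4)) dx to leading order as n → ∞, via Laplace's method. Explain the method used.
I(n) ~ sqrt(π/(17n))

φ(x) = 17 · x^2 + 2 · x^4 has its unique global minimum at x* = 0 (since φ'(x) = 34x + 8x^3 = 0 only at x = 0 for real x with both coefficients positive, and φ → ∞ as |x| → ∞). At x* = 0, φ(0) = 0 and φ''(0) = 34. Laplace's method then gives
  I(n) ~ sqrt(2π / (n · φ''(0))) · e^(−n φ(0)) = sqrt(2π / (34n)) = sqrt(π/(17n)).
The 2 · x^4 term contributes only at subleading order (an O(1/n) relative correction).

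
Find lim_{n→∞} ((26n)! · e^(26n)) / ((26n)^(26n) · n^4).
lim = 0

Stirling: (26n)! ~ sqrt(2π·26n) · (26n/e)^(26n). Hence
  (26n)! · e^(26n) / (26n)^(26n) ~ sqrt(2π·26n).
Dividing by n^4: sqrt(2π·26n) / n^4 = sqrt(2π·26) · n^((1−8)/2), so the expression behaves like sqrt(2π·26) · n^((1−8)/2) → 0.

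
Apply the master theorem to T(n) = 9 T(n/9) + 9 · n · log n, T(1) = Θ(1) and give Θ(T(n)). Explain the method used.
T(n) = Θ(n · (log n)^2)

Here log_9 9 = 1 and f(n) = 9 · n · log n = Θ(n^(log_9 9) · (log n)^1). This is the extended Case 2 of the master theorem (f matches the critical exponent up to log factors), giving T(n) = Θ(n^(log_9 9) · (log n)^(1+1)) = Θ(n · (log n)^2).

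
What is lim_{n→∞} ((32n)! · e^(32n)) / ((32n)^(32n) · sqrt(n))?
lim = sqrt(2π·32)

Stirling: (32n)! ~ sqrt(2π·32n) · (32n/e)^(32n). Hence
  (32n)! · e^(32n) / (32n)^(32n) ~ sqrt(2π·32n).
Dividing by sqrt(n): sqrt(2π·32n) / sqrt(n) = sqrt(2π·32) · n^((1−1)/2), so the limit is sqrt(2π·32).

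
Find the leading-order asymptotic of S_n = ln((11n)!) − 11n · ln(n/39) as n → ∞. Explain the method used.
S_n ~ 11n · (ln 429 − 1) + O(ln n)

Stirling: ln((11n)!) = 11n ln(11n) − 11n + O(ln n).
  S_n = 11n ln(11n) − 11n − 11n ln(n/39) + O(ln n)
      = 11n ln(11n) − 11n ln n + 11n ln 39 − 11n + O(ln n)
      = 11n ln 11 + 11n ln 39 − 11n + O(ln n)
      = 11n (ln 429 − 1) + O(ln n).
Numerically ln(429) − 1 ≈ 5.0615.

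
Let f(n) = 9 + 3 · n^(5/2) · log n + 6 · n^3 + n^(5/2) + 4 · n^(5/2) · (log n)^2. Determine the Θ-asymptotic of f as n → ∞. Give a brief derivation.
f(n) ∈ Θ(n^3)

Compare the terms by growth order. For large n, n^a · (log n)^b dominates n^a' · (log n)^b' iff a > a', or (a = a' and b > b'). Ranking the 5 terms shows the dominant one is 6 · n^3. Hence f(n) ∈ Θ(n^3).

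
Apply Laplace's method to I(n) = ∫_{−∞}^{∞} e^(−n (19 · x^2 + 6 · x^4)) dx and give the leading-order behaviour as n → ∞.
I(n) ~ sqrt(π/(19n))

φ(x) = 19 · x^2 + 6 · x^4 has its unique global minimum at x* = 0 (since φ'(x) = 38x + 24x^3 = 0 only at x = 0 for real x with both coefficients positive, and φ → ∞ as |x| → ∞). At x* = 0, φ(0) = 0 and φ''(0) = 38. Laplace's method then gives
  I(n) ~ sqrt(2π / (n · φ''(0))) · e^(−n φ(0)) = sqrt(2π / (38n)) = sqrt(π/(19n)).
The 6 · x^4 term contributes only at subleading order (an O(1/n) relative correction).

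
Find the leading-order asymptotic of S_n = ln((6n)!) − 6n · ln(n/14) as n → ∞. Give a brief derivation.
S_n ~ 6n · (ln 84 − 1) + O(ln n)

Stirling: ln((6n)!) = 6n ln(6n) − 6n + O(ln n).
  S_n = 6n ln(6n) − 6n − 6n ln(n/14) + O(ln n)
      = 6n ln(6n) − 6n ln n + 6n ln 14 − 6n + O(ln n)
      = 6n ln 6 + 6n ln 14 − 6n + O(ln n)
      = 6n (ln 84 − 1) + O(ln n).
Numerically ln(84) − 1 ≈ 3.4308.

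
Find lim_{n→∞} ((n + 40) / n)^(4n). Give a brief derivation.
lim = e^160

Rewrite as (1 + 40/n)^(4n). By the standard limit (1 + x/n)^n → e^x, we have (1 + 40/n)^n → e^40, and raising to the 4th power gives e^160.
More precisely, ln[(1 + 40/n)^(4n)] = 4n · ln(1 + 40/n) = 4n · (40/n + O(1/n^2)) = 160 + O(1/n) → 160.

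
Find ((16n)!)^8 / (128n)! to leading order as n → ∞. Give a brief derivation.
((16n)!)^8/(128n)! ~ ((2π·16n)^(7/2) / sqrt(8)) · 8^(−8·16n)  →  0

Write N = 16n. Stirling: N! ~ sqrt(2π N)(N/e)^N and (8N)! ~ sqrt(2π·8N)·(8N/e)^(8N).
  (N!)^8/(8N)! ~ (2π N)^(8/2) (N/e)^(8N) / [sqrt(2π·8N) (8N/e)^(8N)]
     = (2π N)^(8/2) / sqrt(2π·8N) · (N/(8N))^(8N)
     = (2π N)^((8−1)/2) / sqrt(8) · 8^(−8N).
Since 8^8 > 1, the factor 8^(−8N) decays exponentially, so the ratio → 0. Substituting N = 16n gives the stated form.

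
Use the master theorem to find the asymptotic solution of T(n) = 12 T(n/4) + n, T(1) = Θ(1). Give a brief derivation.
T(n) = Θ(n^(log_4 12))

Master theorem: compare f(n) = n to n^(log_4 12) where log_4 12 ≈ 1.792. Since 1 < log_4 12, we have f(n) = O(n^(log_4 12 − ε)) for some ε > 0 — Case 1. Hence T(n) = Θ(n^(log_4 12)).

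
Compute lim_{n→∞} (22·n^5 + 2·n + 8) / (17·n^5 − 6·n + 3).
lim = 22/17

For large n the leading n^5 terms dominate both numerator and denominator. Dividing top and bottom by n^5, every other term tends to 0, leaving 22/17.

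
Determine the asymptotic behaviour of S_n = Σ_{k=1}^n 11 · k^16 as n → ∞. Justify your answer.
S_n ~ 11 · n^17 / 17

By integral comparison (Euler-Maclaurin), Σ_{k=1}^n 11 · k^16 = 11 · ∫_0^n x^16 dx + O(n^16) = 11 · n^17/17 + O(n^16). (Equivalently, Faulhaber's formula gives the same leading term.)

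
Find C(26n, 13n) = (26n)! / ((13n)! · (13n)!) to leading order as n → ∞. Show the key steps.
C(26n, 13n) ~ (4)^(13n) · sqrt(1/(π·13n))

Write N = 13n. Apply Stirling to each factorial:
  (2N)! ~ sqrt(2π·2N) · (2N/e)^(2N),
  N! ~ sqrt(2π N) · (N/e)^N,
  (1N)! ~ sqrt(2π·1N) · (1N/e)^(1N).
The exponential factors combine to (2N)^(2N) / (N^N · (1N)^(1N)) = 2^(2N)/1^(1N) = (2^2/1^1)^N = (4)^N.
The square-root prefactors combine to sqrt(2π·2N) / (sqrt(2π N)·sqrt(2π·1N)) = sqrt(2 / (2π·1·N)) = sqrt(1/(π·13n)).
Substituting N = 13n: C(26n, 13n) ~ (4)^(13n) · sqrt(1/(π·13n)).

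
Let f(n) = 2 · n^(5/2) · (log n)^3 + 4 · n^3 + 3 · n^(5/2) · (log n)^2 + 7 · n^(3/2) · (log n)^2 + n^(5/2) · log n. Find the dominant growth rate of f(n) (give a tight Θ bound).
f(n) ∈ Θ(n^3)

Compare the terms by growth order. For large n, n^a · (log n)^b dominates n^a' · (log n)^b' iff a > a', or (a = a' and b > b'). Ranking the 5 terms shows the dominant one is 4 · n^3. Hence f(n) ∈ Θ(n^3).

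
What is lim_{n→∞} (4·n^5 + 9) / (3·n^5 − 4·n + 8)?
lim = 4/3

For large n the leading n^5 terms dominate both numerator and denominator. Dividing top and bottom by n^5, every other term tends to 0, leaving 4/3.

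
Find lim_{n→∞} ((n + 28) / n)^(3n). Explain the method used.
lim = e^84

Rewrite as (1 + 28/n)^(3n). By the standard limit (1 + x/n)^n → e^x, we have (1 + 28/n)^n → e^28, and raising to the 3rd power gives e^84.
More precisely, ln[(1 + 28/n)^(3n)] = 3n · ln(1 + 28/n) = 3n · (28/n + O(1/n^2)) = 84 + O(1/n) → 84.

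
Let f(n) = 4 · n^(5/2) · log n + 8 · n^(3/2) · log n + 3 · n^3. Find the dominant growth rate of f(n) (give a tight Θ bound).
f(n) ∈ Θ(n^3)

Compare the terms by growth order. For large n, n^a · (log n)^b dominates n^a' · (log n)^b' iff a > a', or (a = a' and b > b'). Ranking the 3 terms shows the dominant one is 3 · n^3. Hence f(n) ∈ Θ(n^3).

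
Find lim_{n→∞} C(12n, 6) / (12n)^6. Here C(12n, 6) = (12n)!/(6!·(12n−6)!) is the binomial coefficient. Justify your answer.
lim = 1/6! = 1/720

With N = 12n → ∞: C(N, 6) / N^6 = [N(N−1)…(N−5)] / (6! · N^6) = (1/6!) · 1 · (1 − 1/(12n)) · … · (1 − 5/(12n)). Each factor → 1 as N → ∞, so the limit is 1/6! = 1/720.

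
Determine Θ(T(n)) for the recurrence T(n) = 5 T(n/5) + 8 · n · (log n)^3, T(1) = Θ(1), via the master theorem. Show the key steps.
T(n) = Θ(n · (log n)^4)

Here log_5 5 = 1 and f(n) = 8 · n · (log n)^3 = Θ(n^(log_5 5) · (log n)^3). This is the extended Case 2 of the master theorem (f matches the critical exponent up to log factors), giving T(n) = Θ(n^(log_5 5) · (log n)^(3+1)) = Θ(n · (log n)^4).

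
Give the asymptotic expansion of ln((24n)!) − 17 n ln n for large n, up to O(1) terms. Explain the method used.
ln((24n)!) − 17 n ln n = 7 n ln n + 24(ln 24 − 1) n + (1/2) ln(2π·24n) + O(1/n)

Stirling: ln((24n)!) = 24n ln(24n) − 24n + (1/2) ln(2π·24n) + O(1/n).
Expand 24n ln(24n) = 24n (ln n + ln 24) = 24n ln n + 24n ln 24.
Subtract 17n ln n: leading term is (24 − 17) n ln n = 7 n ln n. The next term is 24n ln 24 − 24n = 24(ln 24 − 1) n. Then the (1/2) ln(2π·24n) correction.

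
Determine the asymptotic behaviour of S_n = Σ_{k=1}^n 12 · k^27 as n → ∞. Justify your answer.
S_n ~ 3 · n^28 / 7

By integral comparison (Euler-Maclaurin), Σ_{k=1}^n 12 · k^27 = 12 · ∫_0^n x^27 dx + O(n^27) = 12 · n^28/28 = 3 · n^28 / 7 + O(n^27). (Equivalently, Faulhaber's formula gives the same leading term.)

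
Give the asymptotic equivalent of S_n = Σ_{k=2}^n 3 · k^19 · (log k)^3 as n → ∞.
S_n ~ 3 · n^20 · (log n)^3 / 20

By integral comparison, S_n = ∫_1^n 3 · x^19 · (log x)^3 dx + O(n^19 · (log n)^3). For the integral, the leading term of ∫_1^n x^19 (log x)^3 dx is n^20/20 · (log n)^3 (by repeated integration by parts; each step lowers the log-exponent and produces a relatively O(1/log n) correction). Hence S_n ~ 3 · n^20 · (log n)^3 / 20.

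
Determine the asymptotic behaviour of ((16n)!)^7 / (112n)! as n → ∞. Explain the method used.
((16n)!)^7/(112n)! ~ ((2π·16n)^(6/2) / sqrt(7)) · 7^(−7·16n)  →  0

Write N = 16n. Stirling: N! ~ sqrt(2π N)(N/e)^N and (7N)! ~ sqrt(2π·7N)·(7N/e)^(7N).
  (N!)^7/(7N)! ~ (2π N)^(7/2) (N/e)^(7N) / [sqrt(2π·7N) (7N/e)^(7N)]
     = (2π N)^(7/2) / sqrt(2π·7N) · (N/(7N))^(7N)
     = (2π N)^((7−1)/2) / sqrt(7) · 7^(−7N).
Since 7^7 > 1, the factor 7^(−7N) decays exponentially, so the ratio → 0. Substituting N = 16n gives the stated form.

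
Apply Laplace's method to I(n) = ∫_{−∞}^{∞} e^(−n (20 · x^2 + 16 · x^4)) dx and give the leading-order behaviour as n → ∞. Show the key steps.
I(n) ~ sqrt(π/(20n))

φ(x) = 20 · x^2 + 16 · x^4 has its unique global minimum at x* = 0 (since φ'(x) = 40x + 64x^3 = 0 only at x = 0 for real x with both coefficients positive, and φ → ∞ as |x| → ∞). At x* = 0, φ(0) = 0 and φ''(0) = 40. Laplace's method then gives
  I(n) ~ sqrt(2π / (n · φ''(0))) · e^(−n φ(0)) = sqrt(2π / (40n)) = sqrt(π/(20n)).
The 16 · x^4 term contributes only at subleading order (an O(1/n) relative correction).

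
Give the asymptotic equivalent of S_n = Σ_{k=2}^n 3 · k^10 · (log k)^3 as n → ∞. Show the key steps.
S_n ~ 3 · n^11 · (log n)^3 / 11

By integral comparison, S_n = ∫_1^n 3 · x^10 · (log x)^3 dx + O(n^10 · (log n)^3). For the integral, the leading term of ∫_1^n x^10 (log x)^3 dx is n^11/11 · (log n)^3 (by repeated integration by parts; each step lowers the log-exponent and produces a relatively O(1/log n) correction). Hence S_n ~ 3 · n^11 · (log n)^3 / 11.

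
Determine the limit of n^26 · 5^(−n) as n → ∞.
lim = 0

Exponentials with base > 1 dominate every fixed polynomial: for any fixed c, n^c / 5^n → 0 as n → ∞ (e.g. by the ratio test, or by writing 5^n = e^(n ln 5) and noting e^(n ln 5) / n^c → ∞). Hence n^26 · 5^(−n) = n^26 / 5^n → 0.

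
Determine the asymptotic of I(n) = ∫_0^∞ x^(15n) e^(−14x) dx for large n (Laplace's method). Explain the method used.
I(n) ~ (sqrt(2π·15n) / 14) · (15n/(14e))^(15n)

Write the integrand as exp(15n ln x − 14x) and set f(x) = 15n ln x − 14x. Then f'(x) = 15n/x − 14 = 0 at x* = 15n/14, and f''(x*) = −15n/x*^2 = −14^2/(15n). Laplace's method (interior maximum) gives
  I(n) ~ e^(f(x*)) · sqrt(2π / |f''(x*)|)
        = exp(15n ln(15n/14) − 15n) · sqrt(2π · 15n / 14^2)
        = (15n/14)^(15n) e^(−15n) · sqrt(2π·15n) / 14
        = (sqrt(2π·15n) / 14) · (15n/(14e))^(15n).
This matches Γ(15n+1)/14^(15n+1) with Stirling applied to Γ.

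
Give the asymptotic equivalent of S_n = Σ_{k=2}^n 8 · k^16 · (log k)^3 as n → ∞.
S_n ~ 8 · n^17 · (log n)^3 / 17

By integral comparison, S_n = ∫_1^n 8 · x^16 · (log x)^3 dx + O(n^16 · (log n)^3). For the integral, the leading term of ∫_1^n x^16 (log x)^3 dx is n^17/17 · (log n)^3 (by repeated integration by parts; each step lowers the log-exponent and produces a relatively O(1/log n) correction). Hence S_n ~ 8 · n^17 · (log n)^3 / 17.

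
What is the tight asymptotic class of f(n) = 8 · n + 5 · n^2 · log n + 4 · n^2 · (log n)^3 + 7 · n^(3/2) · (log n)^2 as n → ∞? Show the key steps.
f(n) ∈ Θ(n^2 · (log n)^3)

Compare the terms by growth order. For large n, n^a · (log n)^b dominates n^a' · (log n)^b' iff a > a', or (a = a' and b > b'). Ranking the 4 terms shows the dominant one is 4 · n^2 · (log n)^3. Hence f(n) ∈ Θ(n^2 · (log n)^3).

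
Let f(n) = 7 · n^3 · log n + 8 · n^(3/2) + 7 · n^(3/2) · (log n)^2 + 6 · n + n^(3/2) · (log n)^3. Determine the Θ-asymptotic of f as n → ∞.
f(n) ∈ Θ(n^3 · log n)

Compare the terms by growth order. For large n, n^a · (log n)^b dominates n^a' · (log n)^b' iff a > a', or (a = a' and b > b'). Ranking the 5 terms shows the dominant one is 7 · n^3 · log n. Hence f(n) ∈ Θ(n^3 · log n).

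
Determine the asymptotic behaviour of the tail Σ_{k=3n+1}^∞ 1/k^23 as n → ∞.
Σ_{k>3n} 1/k^23 ~ 1/(22 · (3n)^22)

Compare to the integral: ∫_{3n}^∞ x^(−23) dx = [−x^(−22)/22]_{3n}^∞ = 1/((23−1)·(3n)^22). Euler-Maclaurin then gives
  Σ_{k>3n} 1/k^23 = ∫_{3n}^∞ dx/x^23 − 1/(2·(3n)^23) + O(1/(3n)^24).
(Equivalently this is ζ(23) − Σ_{k≤3n} 1/k^23.)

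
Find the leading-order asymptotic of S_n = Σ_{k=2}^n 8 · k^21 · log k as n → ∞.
S_n ~ 4 · n^22 log n / 11 − 2 · n^22 / 121

By integral comparison, S_n = ∫_1^n 8 · x^21 · log x dx + O(n^21 · log n). For the integral, ∫ x^21 log x dx = n^22 log n / 22 − n^22/484 (integration by parts). Hence S_n ~ 4 · n^22 log n / 11 − 2 · n^22 / 121.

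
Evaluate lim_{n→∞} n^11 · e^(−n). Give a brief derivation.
lim = 0

Exponentials with base > 1 dominate every fixed polynomial: for any fixed c, n^c / e^n → 0 as n → ∞ (e.g. by the ratio test, or since e^n grows faster than any power of n). Hence n^11 · e^(−n) = n^11 / e^n → 0.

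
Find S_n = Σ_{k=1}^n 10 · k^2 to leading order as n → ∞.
S_n ~ 10 · n^3 / 3

By integral comparison (Euler-Maclaurin), Σ_{k=1}^n 10 · k^2 = 10 · ∫_0^n x^2 dx + O(n^2) = 10 · n^3/3 + O(n^2). (Equivalently, Faulhaber's formula gives the same leading term.)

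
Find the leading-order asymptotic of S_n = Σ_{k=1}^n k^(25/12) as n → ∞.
S_n ~ (12/37) · n^(37/12)

Integral comparison: Σ_{k=1}^n k^(25/12) = ∫_0^n x^(25/12) dx + O(n^(25/12)). The integral is n^(1 + 25/12) / (1 + 25/12) = n^((25+12)/12) / ((25+12)/12) = (12/37) · n^(37/12).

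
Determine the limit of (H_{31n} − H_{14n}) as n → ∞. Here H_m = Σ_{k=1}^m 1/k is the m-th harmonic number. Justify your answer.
lim = ln(31/14)

Euler-Maclaurin gives H_m = ln m + γ + 1/(2m) + O(1/m^2). The γ and O(1/m) terms cancel in the difference:
  H_{31n} − H_{14n} = ln(31n) − ln(14n) + O(1/n) = ln(31/14) + O(1/n).
Hence the limit is ln(31/14).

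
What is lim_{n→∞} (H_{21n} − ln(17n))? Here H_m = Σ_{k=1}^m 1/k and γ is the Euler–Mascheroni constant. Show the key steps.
lim = ln(21/17) + γ

By Euler-Maclaurin, H_m = ln m + γ + O(1/m). So
  H_{21n} − ln(17n) = ln(21n) + γ − ln(17n) + O(1/n)
                       = ln(21/17) + γ + O(1/n).
Hence the limit is ln(21/17) + γ.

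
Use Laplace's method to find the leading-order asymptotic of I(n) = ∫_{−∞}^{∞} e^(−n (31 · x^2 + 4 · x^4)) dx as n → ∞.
I(n) ~ sqrt(π/(31n))

φ(x) = 31 · x^2 + 4 · x^4 has its unique global minimum at x* = 0 (since φ'(x) = 62x + 16x^3 = 0 only at x = 0 for real x with both coefficients positive, and φ → ∞ as |x| → ∞). At x* = 0, φ(0) = 0 and φ''(0) = 62. Laplace's method then gives
  I(n) ~ sqrt(2π / (n · φ''(0))) · e^(−n φ(0)) = sqrt(2π / (62n)) = sqrt(π/(31n)).
The 4 · x^4 term contributes only at subleading order (an O(1/n) relative correction).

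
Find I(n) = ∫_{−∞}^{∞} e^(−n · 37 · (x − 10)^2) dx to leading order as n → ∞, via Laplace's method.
I(n) = sqrt(π/(37n))

Here φ(x) = 37 · (x − 10)^2 has its unique minimum at x* = 10 with φ(x*) = 0 and φ''(x*) = 74. Laplace's method gives
  I(n) ~ e^(−n φ(x*)) · sqrt(2π / (n · φ''(x*))) = sqrt(2π / (74n)) = sqrt(π/(37n)).
This is exact: substituting u = (x − 10)·sqrt(37n) gives I(n) = (1/sqrt(37n)) ∫_{−∞}^{∞} e^(−u^2) du = sqrt(π/(37n)).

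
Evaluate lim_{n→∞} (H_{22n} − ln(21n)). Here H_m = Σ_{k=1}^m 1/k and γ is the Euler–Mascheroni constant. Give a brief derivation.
lim = ln(22/21) + γ

By Euler-Maclaurin, H_m = ln m + γ + O(1/m). So
  H_{22n} − ln(21n) = ln(22n) + γ − ln(21n) + O(1/n)
                       = ln(22/21) + γ + O(1/n).
Hence the limit is ln(22/21) + γ.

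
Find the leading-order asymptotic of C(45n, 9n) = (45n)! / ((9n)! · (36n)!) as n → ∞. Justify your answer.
C(45n, 9n) ~ (3125/256)^(9n) · sqrt(5/(8π·9n))

Write N = 9n. Apply Stirling to each factorial:
  (5N)! ~ sqrt(2π·5N) · (5N/e)^(5N),
  N! ~ sqrt(2π N) · (N/e)^N,
  (4N)! ~ sqrt(2π·4N) · (4N/e)^(4N).
The exponential factors combine to (5N)^(5N) / (N^N · (4N)^(4N)) = 5^(5N)/4^(4N) = (5^5/4^4)^N = (3125/256)^N.
The square-root prefactors combine to sqrt(2π·5N) / (sqrt(2π N)·sqrt(2π·4N)) = sqrt(5 / (2π·4·N)) = sqrt(5/(8π·9n)).
Substituting N = 9n: C(45n, 9n) ~ (3125/256)^(9n) · sqrt(5/(8π·9n)).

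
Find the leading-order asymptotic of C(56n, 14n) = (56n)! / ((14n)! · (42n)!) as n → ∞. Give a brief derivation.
C(56n, 14n) ~ (256/27)^(14n) · sqrt(2/(3π·14n))

Write N = 14n. Apply Stirling to each factorial:
  (4N)! ~ sqrt(2π·4N) · (4N/e)^(4N),
  N! ~ sqrt(2π N) · (N/e)^N,
  (3N)! ~ sqrt(2π·3N) · (3N/e)^(3N).
The exponential factors combine to (4N)^(4N) / (N^N · (3N)^(3N)) = 4^(4N)/3^(3N) = (4^4/3^3)^N = (256/27)^N.
The square-root prefactors combine to sqrt(2π·4N) / (sqrt(2π N)·sqrt(2π·3N)) = sqrt(4 / (2π·3·N)) = sqrt(2/(3π·14n)).
Substituting N = 14n: C(56n, 14n) ~ (256/27)^(14n) · sqrt(2/(3π·14n)).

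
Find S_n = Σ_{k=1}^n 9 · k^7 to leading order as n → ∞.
S_n ~ 9 · n^8 / 8

By integral comparison (Euler-Maclaurin), Σ_{k=1}^n 9 · k^7 = 9 · ∫_0^n x^7 dx + O(n^7) = 9 · n^8/8 + O(n^7). (Equivalently, Faulhaber's formula gives the same leading term.)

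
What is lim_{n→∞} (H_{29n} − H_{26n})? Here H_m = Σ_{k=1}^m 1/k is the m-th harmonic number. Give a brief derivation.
lim = ln(29/26)

Euler-Maclaurin gives H_m = ln m + γ + 1/(2m) + O(1/m^2). The γ and O(1/m) terms cancel in the difference:
  H_{29n} − H_{26n} = ln(29n) − ln(26n) + O(1/n) = ln(29/26) + O(1/n).
Hence the limit is ln(29/26).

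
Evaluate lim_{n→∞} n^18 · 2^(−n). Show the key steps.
lim = 0

Exponentials with base > 1 dominate every fixed polynomial: for any fixed c, n^c / 2^n → 0 as n → ∞ (e.g. by the ratio test, or by writing 2^n = e^(n ln 2) and noting e^(n ln 2) / n^c → ∞). Hence n^18 · 2^(−n) = n^18 / 2^n → 0.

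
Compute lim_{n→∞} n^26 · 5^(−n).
lim = 0

Exponentials with base > 1 dominate every fixed polynomial: for any fixed c, n^c / 5^n → 0 as n → ∞ (e.g. by the ratio test, or by writing 5^n = e^(n ln 5) and noting e^(n ln 5) / n^c → ∞). Hence n^26 · 5^(−n) = n^26 / 5^n → 0.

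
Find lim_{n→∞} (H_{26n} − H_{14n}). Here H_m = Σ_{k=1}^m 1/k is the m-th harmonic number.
lim = ln(26/14) = ln(13/7)

Euler-Maclaurin gives H_m = ln m + γ + 1/(2m) + O(1/m^2). The γ and O(1/m) terms cancel in the difference:
  H_{26n} − H_{14n} = ln(26n) − ln(14n) + O(1/n) = ln(26/14) + O(1/n).
Hence the limit is ln(26/14) = ln(13/7).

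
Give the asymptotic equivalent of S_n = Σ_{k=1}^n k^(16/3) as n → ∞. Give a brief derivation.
S_n ~ (3/19) · n^(19/3)

Integral comparison: Σ_{k=1}^n k^(16/3) = ∫_0^n x^(16/3) dx + O(n^(16/3)). The integral is n^(1 + 16/3) / (1 + 16/3) = n^((16+3)/3) / ((16+3)/3) = (3/19) · n^(19/3).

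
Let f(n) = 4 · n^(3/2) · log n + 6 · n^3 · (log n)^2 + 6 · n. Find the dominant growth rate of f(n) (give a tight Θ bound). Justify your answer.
f(n) ∈ Θ(n^3 · (log n)^2)

Compare the terms by growth order. For large n, n^a · (log n)^b dominates n^a' · (log n)^b' iff a > a', or (a = a' and b > b'). Ranking the 3 terms shows the dominant one is 6 · n^3 · (log n)^2. Hence f(n) ∈ Θ(n^3 · (log n)^2).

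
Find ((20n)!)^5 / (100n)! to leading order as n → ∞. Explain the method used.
((20n)!)^5/(100n)! ~ ((2π·20n)^(4/2) / sqrt(5)) · 5^(−5·20n)  →  0

Write N = 20n. Stirling: N! ~ sqrt(2π N)(N/e)^N and (5N)! ~ sqrt(2π·5N)·(5N/e)^(5N).
  (N!)^5/(5N)! ~ (2π N)^(5/2) (N/e)^(5N) / [sqrt(2π·5N) (5N/e)^(5N)]
     = (2π N)^(5/2) / sqrt(2π·5N) · (N/(5N))^(5N)
     = (2π N)^((5−1)/2) / sqrt(5) · 5^(−5N).
Since 5^5 > 1, the factor 5^(−5N) decays exponentially, so the ratio → 0. Substituting N = 20n gives the stated form.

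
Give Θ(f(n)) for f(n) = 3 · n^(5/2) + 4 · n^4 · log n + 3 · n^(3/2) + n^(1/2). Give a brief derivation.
f(n) ∈ Θ(n^4 · log n)

Compare the terms by growth order. For large n, n^a · (log n)^b dominates n^a' · (log n)^b' iff a > a', or (a = a' and b > b'). Ranking the 4 terms shows the dominant one is 4 · n^4 · log n. Hence f(n) ∈ Θ(n^4 · log n).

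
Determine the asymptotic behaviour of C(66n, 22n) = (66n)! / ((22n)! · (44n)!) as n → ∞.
C(66n, 22n) ~ (27/4)^(22n) · sqrt(3/(4π·22n))

Write N = 22n. Apply Stirling to each factorial:
  (3N)! ~ sqrt(2π·3N) · (3N/e)^(3N),
  N! ~ sqrt(2π N) · (N/e)^N,
  (2N)! ~ sqrt(2π·2N) · (2N/e)^(2N).
The exponential factors combine to (3N)^(3N) / (N^N · (2N)^(2N)) = 3^(3N)/2^(2N) = (3^3/2^2)^N = (27/4)^N.
The square-root prefactors combine to sqrt(2π·3N) / (sqrt(2π N)·sqrt(2π·2N)) = sqrt(3 / (2π·2·N)) = sqrt(3/(4π·22n)).
Substituting N = 22n: C(66n, 22n) ~ (27/4)^(22n) · sqrt(3/(4π·22n)).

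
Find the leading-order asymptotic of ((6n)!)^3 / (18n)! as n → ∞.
((6n)!)^3/(18n)! ~ ((2π·6n)^(2/2) / sqrt(3)) · 3^(−3·6n)  →  0

Write N = 6n. Stirling: N! ~ sqrt(2π N)(N/e)^N and (3N)! ~ sqrt(2π·3N)·(3N/e)^(3N).
  (N!)^3/(3N)! ~ (2π N)^(3/2) (N/e)^(3N) / [sqrt(2π·3N) (3N/e)^(3N)]
     = (2π N)^(3/2) / sqrt(2π·3N) · (N/(3N))^(3N)
     = (2π N)^((3−1)/2) / sqrt(3) · 3^(−3N).
Since 3^3 > 1, the factor 3^(−3N) decays exponentially, so the ratio → 0. Substituting N = 6n gives the stated form.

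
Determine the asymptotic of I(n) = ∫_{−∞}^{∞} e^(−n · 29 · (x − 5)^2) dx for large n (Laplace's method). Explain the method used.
I(n) = sqrt(π/(29n))

Here φ(x) = 29 · (x − 5)^2 has its unique minimum at x* = 5 with φ(x*) = 0 and φ''(x*) = 58. Laplace's method gives
  I(n) ~ e^(−n φ(x*)) · sqrt(2π / (n · φ''(x*))) = sqrt(2π / (58n)) = sqrt(π/(29n)).
This is exact: substituting u = (x − 5)·sqrt(29n) gives I(n) = (1/sqrt(29n)) ∫_{−∞}^{∞} e^(−u^2) du = sqrt(π/(29n)).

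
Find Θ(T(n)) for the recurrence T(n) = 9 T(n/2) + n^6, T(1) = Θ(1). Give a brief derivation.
T(n) = Θ(n^6)

log_2 9 ≈ 3.170. f(n) = n^6 dominates n^(log_2 9) since 6 > 3.170, and the regularity condition a·f(n/b) = 9·(n/2)^6 = (9/64)·n^6 ≤ c·f(n) holds with c = 9/64 ≈ 0.141 < 1. So this is Case 3: T(n) = Θ(f(n)) = Θ(n^6).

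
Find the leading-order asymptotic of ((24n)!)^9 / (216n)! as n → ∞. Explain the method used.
((24n)!)^9/(216n)! ~ ((2π·24n)^(8/2) / 3) · 9^(−9·24n)  →  0

Write N = 24n. Stirling: N! ~ sqrt(2π N)(N/e)^N and (9N)! ~ sqrt(2π·9N)·(9N/e)^(9N).
  (N!)^9/(9N)! ~ (2π N)^(9/2) (N/e)^(9N) / [sqrt(2π·9N) (9N/e)^(9N)]
     = (2π N)^(9/2) / sqrt(2π·9N) · (N/(9N))^(9N)
     = (2π N)^((9−1)/2) / 3 · 9^(−9N).
Since 9^9 > 1, the factor 9^(−9N) decays exponentially, so the ratio → 0. Substituting N = 24n gives the stated form.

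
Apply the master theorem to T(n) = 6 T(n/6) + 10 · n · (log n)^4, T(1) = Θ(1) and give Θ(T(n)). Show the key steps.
T(n) = Θ(n · (log n)^5)

Here log_6 6 = 1 and f(n) = 10 · n · (log n)^4 = Θ(n^(log_6 6) · (log n)^4). This is the extended Case 2 of the master theorem (f matches the critical exponent up to log factors), giving T(n) = Θ(n^(log_6 6) · (log n)^(4+1)) = Θ(n · (log n)^5).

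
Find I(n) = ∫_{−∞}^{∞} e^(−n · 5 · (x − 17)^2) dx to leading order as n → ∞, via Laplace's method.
I(n) = sqrt(π/(5n))

Here φ(x) = 5 · (x − 17)^2 has its unique minimum at x* = 17 with φ(x*) = 0 and φ''(x*) = 10. Laplace's method gives
  I(n) ~ e^(−n φ(x*)) · sqrt(2π / (n · φ''(x*))) = sqrt(2π / (10n)) = sqrt(π/(5n)).
This is exact: substituting u = (x − 17)·sqrt(5n) gives I(n) = (1/sqrt(5n)) ∫_{−∞}^{∞} e^(−u^2) du = sqrt(π/(5n)).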